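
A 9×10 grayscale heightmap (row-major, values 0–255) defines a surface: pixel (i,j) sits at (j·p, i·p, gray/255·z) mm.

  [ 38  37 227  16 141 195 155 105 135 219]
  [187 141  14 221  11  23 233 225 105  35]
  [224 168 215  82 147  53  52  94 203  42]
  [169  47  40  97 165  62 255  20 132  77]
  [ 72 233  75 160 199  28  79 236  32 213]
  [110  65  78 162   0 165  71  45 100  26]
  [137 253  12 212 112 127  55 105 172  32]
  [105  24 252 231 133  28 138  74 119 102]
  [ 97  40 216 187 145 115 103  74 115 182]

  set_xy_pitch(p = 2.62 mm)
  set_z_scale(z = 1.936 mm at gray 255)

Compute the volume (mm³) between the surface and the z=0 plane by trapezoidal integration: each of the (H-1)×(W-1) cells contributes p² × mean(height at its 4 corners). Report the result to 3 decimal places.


height_mm = gray/255 × 1.936; cell vol = 2.62² × mean(4 corners)
unit = 2.62² × 1.936 / (4×255) = 0.0130289 mm³ per gray-sum
row 0: Σ corner-gray over 9 cells = 4447  → 57.9395
row 1: Σ corner-gray over 9 cells = 4462  → 58.1350
row 2: Σ corner-gray over 9 cells = 4176  → 54.4087
row 3: Σ corner-gray over 9 cells = 4251  → 55.3859
row 4: Σ corner-gray over 9 cells = 3877  → 50.5130
row 5: Σ corner-gray over 9 cells = 3773  → 49.1580
row 6: Σ corner-gray over 9 cells = 4470  → 58.2392
row 7: Σ corner-gray over 9 cells = 4474  → 58.2913
Σ rows: total corner-gray = 33930  → 442.0706 mm³

442.071


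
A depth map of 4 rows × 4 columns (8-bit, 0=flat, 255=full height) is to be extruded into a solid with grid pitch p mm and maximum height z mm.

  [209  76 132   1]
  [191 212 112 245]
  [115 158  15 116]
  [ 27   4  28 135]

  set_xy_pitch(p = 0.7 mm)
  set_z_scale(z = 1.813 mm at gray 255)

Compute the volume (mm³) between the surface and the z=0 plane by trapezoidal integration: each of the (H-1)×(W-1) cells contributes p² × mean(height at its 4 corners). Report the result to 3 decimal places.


3.635

height_mm = gray/255 × 1.813; cell vol = 0.7² × mean(4 corners)
unit = 0.7² × 1.813 / (4×255) = 0.000870951 mm³ per gray-sum
row 0: Σ corner-gray over 3 cells = 1710  → 1.4893
row 1: Σ corner-gray over 3 cells = 1661  → 1.4466
row 2: Σ corner-gray over 3 cells = 803  → 0.6994
Σ rows: total corner-gray = 4174  → 3.6353 mm³


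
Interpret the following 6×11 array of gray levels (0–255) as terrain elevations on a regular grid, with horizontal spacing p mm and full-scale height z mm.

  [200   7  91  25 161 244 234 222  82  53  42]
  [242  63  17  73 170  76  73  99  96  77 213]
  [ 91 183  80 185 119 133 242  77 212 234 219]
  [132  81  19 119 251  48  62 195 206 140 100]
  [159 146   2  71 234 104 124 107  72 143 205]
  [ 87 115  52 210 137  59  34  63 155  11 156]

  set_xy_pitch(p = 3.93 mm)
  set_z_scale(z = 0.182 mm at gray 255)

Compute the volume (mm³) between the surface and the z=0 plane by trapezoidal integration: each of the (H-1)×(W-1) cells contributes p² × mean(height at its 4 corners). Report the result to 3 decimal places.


67.378

height_mm = gray/255 × 0.182; cell vol = 3.93² × mean(4 corners)
unit = 3.93² × 0.182 / (4×255) = 0.00275585 mm³ per gray-sum
row 0: Σ corner-gray over 10 cells = 4423  → 12.1891
row 1: Σ corner-gray over 10 cells = 5183  → 14.2836
row 2: Σ corner-gray over 10 cells = 5714  → 15.7470
row 3: Σ corner-gray over 10 cells = 4844  → 13.3494
row 4: Σ corner-gray over 10 cells = 4285  → 11.8088
Σ rows: total corner-gray = 24449  → 67.3779 mm³


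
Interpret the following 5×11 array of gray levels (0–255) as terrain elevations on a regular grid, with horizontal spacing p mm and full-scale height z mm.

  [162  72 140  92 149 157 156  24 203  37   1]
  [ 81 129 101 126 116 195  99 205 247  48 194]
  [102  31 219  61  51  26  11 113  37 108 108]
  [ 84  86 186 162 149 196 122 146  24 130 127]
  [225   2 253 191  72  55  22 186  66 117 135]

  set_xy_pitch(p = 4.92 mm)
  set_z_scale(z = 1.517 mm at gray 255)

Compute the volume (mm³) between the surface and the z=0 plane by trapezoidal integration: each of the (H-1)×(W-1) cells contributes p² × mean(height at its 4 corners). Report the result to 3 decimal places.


662.384

height_mm = gray/255 × 1.517; cell vol = 4.92² × mean(4 corners)
unit = 4.92² × 1.517 / (4×255) = 0.0360011 mm³ per gray-sum
row 0: Σ corner-gray over 10 cells = 5030  → 181.0855
row 1: Σ corner-gray over 10 cells = 4331  → 155.9207
row 2: Σ corner-gray over 10 cells = 4137  → 148.9365
row 3: Σ corner-gray over 10 cells = 4901  → 176.4413
Σ rows: total corner-gray = 18399  → 662.3840 mm³


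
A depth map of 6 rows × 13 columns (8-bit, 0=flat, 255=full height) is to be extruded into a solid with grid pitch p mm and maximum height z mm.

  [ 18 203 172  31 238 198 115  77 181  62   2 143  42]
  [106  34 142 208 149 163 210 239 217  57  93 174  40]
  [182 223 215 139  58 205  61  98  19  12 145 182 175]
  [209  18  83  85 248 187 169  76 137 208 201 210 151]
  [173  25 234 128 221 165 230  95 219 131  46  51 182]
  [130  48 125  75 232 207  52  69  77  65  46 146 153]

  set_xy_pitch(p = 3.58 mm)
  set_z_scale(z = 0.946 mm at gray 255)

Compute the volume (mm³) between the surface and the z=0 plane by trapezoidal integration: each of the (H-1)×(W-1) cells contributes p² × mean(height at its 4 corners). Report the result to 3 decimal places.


389.250

height_mm = gray/255 × 0.946; cell vol = 3.58² × mean(4 corners)
unit = 3.58² × 0.946 / (4×255) = 0.0118866 mm³ per gray-sum
row 0: Σ corner-gray over 12 cells = 6422  → 76.3356
row 1: Σ corner-gray over 12 cells = 6589  → 78.3207
row 2: Σ corner-gray over 12 cells = 6675  → 79.3429
row 3: Σ corner-gray over 12 cells = 7049  → 83.7885
row 4: Σ corner-gray over 12 cells = 6012  → 71.4621
Σ rows: total corner-gray = 32747  → 389.2499 mm³


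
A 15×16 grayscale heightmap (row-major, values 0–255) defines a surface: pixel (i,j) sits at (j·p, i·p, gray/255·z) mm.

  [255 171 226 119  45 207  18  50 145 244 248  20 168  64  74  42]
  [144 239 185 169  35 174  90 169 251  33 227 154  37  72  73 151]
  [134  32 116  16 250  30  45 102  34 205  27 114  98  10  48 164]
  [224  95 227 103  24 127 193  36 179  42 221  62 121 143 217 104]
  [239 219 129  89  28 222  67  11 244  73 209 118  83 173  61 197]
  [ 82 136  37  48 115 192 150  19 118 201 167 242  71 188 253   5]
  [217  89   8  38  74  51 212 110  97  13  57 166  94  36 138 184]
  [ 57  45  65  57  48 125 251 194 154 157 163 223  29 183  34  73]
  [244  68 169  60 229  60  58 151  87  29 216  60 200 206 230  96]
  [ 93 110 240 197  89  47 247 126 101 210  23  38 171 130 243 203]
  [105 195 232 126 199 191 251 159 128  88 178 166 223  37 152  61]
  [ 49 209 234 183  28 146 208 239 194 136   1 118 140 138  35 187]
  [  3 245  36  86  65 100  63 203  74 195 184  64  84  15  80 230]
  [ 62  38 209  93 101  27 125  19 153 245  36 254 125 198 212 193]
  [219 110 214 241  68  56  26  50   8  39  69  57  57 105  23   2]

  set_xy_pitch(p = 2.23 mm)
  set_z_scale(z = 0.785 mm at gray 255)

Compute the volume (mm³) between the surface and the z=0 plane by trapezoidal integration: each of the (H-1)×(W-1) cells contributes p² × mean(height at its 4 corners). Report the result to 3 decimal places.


height_mm = gray/255 × 0.785; cell vol = 2.23² × mean(4 corners)
unit = 2.23² × 0.785 / (4×255) = 0.00382718 mm³ per gray-sum
row 0: Σ corner-gray over 15 cells = 8006  → 30.6404
row 1: Σ corner-gray over 15 cells = 6663  → 25.5005
row 2: Σ corner-gray over 15 cells = 6460  → 24.7236
row 3: Σ corner-gray over 15 cells = 7796  → 29.8367
row 4: Σ corner-gray over 15 cells = 7849  → 30.0396
row 5: Σ corner-gray over 15 cells = 6728  → 25.7493
row 6: Σ corner-gray over 15 cells = 6353  → 24.3141
row 7: Σ corner-gray over 15 cells = 7572  → 28.9794
row 8: Σ corner-gray over 15 cells = 8226  → 31.4824
row 9: Σ corner-gray over 15 cells = 9056  → 34.6590
row 10: Σ corner-gray over 15 cells = 9070  → 34.7125
row 11: Σ corner-gray over 15 cells = 7475  → 28.6082
row 12: Σ corner-gray over 15 cells = 7146  → 27.3490
row 13: Σ corner-gray over 15 cells = 6392  → 24.4634
Σ rows: total corner-gray = 104792  → 401.0581 mm³

401.058


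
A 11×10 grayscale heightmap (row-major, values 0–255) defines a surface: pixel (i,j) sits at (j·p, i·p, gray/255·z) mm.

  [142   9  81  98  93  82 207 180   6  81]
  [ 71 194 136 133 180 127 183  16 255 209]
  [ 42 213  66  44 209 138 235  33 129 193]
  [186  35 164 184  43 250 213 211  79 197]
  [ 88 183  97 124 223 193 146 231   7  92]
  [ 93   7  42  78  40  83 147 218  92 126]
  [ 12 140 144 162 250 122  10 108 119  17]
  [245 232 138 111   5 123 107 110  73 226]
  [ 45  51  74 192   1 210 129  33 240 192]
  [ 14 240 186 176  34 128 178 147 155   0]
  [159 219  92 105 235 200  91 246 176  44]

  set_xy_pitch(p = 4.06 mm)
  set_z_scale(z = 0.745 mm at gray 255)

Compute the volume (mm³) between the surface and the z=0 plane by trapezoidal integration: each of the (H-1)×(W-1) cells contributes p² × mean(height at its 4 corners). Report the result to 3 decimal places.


height_mm = gray/255 × 0.745; cell vol = 4.06² × mean(4 corners)
unit = 4.06² × 0.745 / (4×255) = 0.0120395 mm³ per gray-sum
row 0: Σ corner-gray over 9 cells = 4463  → 53.7323
row 1: Σ corner-gray over 9 cells = 5097  → 61.3653
row 2: Σ corner-gray over 9 cells = 5110  → 61.5218
row 3: Σ corner-gray over 9 cells = 5329  → 64.1585
row 4: Σ corner-gray over 9 cells = 4221  → 50.8187
row 5: Σ corner-gray over 9 cells = 3772  → 45.4130
row 6: Σ corner-gray over 9 cells = 4408  → 53.0701
row 7: Σ corner-gray over 9 cells = 4366  → 52.5644
row 8: Σ corner-gray over 9 cells = 4599  → 55.3696
row 9: Σ corner-gray over 9 cells = 5433  → 65.4106
Σ rows: total corner-gray = 46798  → 563.4242 mm³

563.424


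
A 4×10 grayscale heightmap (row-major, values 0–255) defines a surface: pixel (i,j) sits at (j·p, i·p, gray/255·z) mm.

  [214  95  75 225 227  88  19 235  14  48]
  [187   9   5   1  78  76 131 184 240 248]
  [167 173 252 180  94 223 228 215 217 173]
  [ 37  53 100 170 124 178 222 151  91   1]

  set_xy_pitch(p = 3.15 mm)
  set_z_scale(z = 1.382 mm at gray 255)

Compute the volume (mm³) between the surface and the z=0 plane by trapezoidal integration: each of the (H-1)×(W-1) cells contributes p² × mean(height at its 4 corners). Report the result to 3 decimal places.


height_mm = gray/255 × 1.382; cell vol = 3.15² × mean(4 corners)
unit = 3.15² × 1.382 / (4×255) = 0.013444 mm³ per gray-sum
row 0: Σ corner-gray over 9 cells = 4101  → 55.1339
row 1: Σ corner-gray over 9 cells = 5387  → 72.4229
row 2: Σ corner-gray over 9 cells = 5720  → 76.8998
Σ rows: total corner-gray = 15208  → 204.4566 mm³

204.457


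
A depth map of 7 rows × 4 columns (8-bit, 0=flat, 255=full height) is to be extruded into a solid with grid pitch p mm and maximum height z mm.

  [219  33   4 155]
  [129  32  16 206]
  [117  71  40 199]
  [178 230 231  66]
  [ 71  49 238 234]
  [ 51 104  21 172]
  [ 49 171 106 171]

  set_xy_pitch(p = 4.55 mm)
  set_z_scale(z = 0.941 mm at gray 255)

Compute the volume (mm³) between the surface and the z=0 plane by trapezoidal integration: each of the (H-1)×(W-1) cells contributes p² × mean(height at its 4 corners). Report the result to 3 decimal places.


height_mm = gray/255 × 0.941; cell vol = 4.55² × mean(4 corners)
unit = 4.55² × 0.941 / (4×255) = 0.0190991 mm³ per gray-sum
row 0: Σ corner-gray over 3 cells = 879  → 16.7881
row 1: Σ corner-gray over 3 cells = 969  → 18.5070
row 2: Σ corner-gray over 3 cells = 1704  → 32.5448
row 3: Σ corner-gray over 3 cells = 2045  → 39.0576
row 4: Σ corner-gray over 3 cells = 1352  → 25.8219
row 5: Σ corner-gray over 3 cells = 1247  → 23.8165
Σ rows: total corner-gray = 8196  → 156.5360 mm³

156.536


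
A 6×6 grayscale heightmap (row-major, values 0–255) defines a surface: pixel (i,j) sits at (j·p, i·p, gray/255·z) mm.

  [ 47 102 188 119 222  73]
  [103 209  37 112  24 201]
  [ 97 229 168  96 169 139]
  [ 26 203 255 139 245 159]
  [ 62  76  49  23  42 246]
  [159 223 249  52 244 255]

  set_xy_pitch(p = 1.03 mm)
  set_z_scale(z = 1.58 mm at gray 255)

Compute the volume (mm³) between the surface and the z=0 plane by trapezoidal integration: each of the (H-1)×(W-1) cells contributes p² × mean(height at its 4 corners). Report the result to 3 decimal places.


height_mm = gray/255 × 1.58; cell vol = 1.03² × mean(4 corners)
unit = 1.03² × 1.58 / (4×255) = 0.00164335 mm³ per gray-sum
row 0: Σ corner-gray over 5 cells = 2450  → 4.0262
row 1: Σ corner-gray over 5 cells = 2628  → 4.3187
row 2: Σ corner-gray over 5 cells = 3429  → 5.6351
row 3: Σ corner-gray over 5 cells = 2557  → 4.2021
row 4: Σ corner-gray over 5 cells = 2638  → 4.3352
Σ rows: total corner-gray = 13702  → 22.5172 mm³

22.517


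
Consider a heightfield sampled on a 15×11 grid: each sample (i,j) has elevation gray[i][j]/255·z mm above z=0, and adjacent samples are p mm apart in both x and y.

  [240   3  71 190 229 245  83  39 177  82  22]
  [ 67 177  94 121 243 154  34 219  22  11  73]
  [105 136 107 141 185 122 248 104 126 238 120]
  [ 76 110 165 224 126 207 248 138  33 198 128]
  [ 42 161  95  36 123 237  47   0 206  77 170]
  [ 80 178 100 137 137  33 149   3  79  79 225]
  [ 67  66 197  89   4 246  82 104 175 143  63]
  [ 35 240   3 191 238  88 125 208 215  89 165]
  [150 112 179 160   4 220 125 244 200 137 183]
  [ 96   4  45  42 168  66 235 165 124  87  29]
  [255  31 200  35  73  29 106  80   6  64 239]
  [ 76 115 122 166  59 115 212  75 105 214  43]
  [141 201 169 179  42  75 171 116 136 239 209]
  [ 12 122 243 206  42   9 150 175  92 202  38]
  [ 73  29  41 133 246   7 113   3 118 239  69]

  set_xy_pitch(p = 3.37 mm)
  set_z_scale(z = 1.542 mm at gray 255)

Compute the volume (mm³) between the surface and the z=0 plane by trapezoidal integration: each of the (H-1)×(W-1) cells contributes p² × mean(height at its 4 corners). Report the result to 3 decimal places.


height_mm = gray/255 × 1.542; cell vol = 3.37² × mean(4 corners)
unit = 3.37² × 1.542 / (4×255) = 0.017169 mm³ per gray-sum
row 0: Σ corner-gray over 10 cells = 4790  → 82.2393
row 1: Σ corner-gray over 10 cells = 5329  → 91.4934
row 2: Σ corner-gray over 10 cells = 6141  → 105.4346
row 3: Σ corner-gray over 10 cells = 5278  → 90.6178
row 4: Σ corner-gray over 10 cells = 4271  → 73.3286
row 5: Σ corner-gray over 10 cells = 4437  → 76.1787
row 6: Σ corner-gray over 10 cells = 5336  → 91.6136
row 7: Σ corner-gray over 10 cells = 6089  → 104.5418
row 8: Σ corner-gray over 10 cells = 5092  → 87.4243
row 9: Σ corner-gray over 10 cells = 3739  → 64.1947
row 10: Σ corner-gray over 10 cells = 4227  → 72.5732
row 11: Σ corner-gray over 10 cells = 5491  → 94.2748
row 12: Σ corner-gray over 10 cells = 5538  → 95.0817
row 13: Σ corner-gray over 10 cells = 4532  → 77.8097
Σ rows: total corner-gray = 70290  → 1206.8062 mm³

1206.806


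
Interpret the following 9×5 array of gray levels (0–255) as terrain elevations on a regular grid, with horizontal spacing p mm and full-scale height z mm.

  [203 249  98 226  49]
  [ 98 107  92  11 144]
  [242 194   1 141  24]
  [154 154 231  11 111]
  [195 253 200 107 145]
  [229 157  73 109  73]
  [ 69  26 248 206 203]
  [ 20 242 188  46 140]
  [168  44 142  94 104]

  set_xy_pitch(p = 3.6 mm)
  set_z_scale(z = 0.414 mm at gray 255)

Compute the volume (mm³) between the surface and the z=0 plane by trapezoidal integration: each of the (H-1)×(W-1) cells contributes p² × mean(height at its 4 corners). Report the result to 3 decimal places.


90.013

height_mm = gray/255 × 0.414; cell vol = 3.6² × mean(4 corners)
unit = 3.6² × 0.414 / (4×255) = 0.00526024 mm³ per gray-sum
row 0: Σ corner-gray over 4 cells = 2060  → 10.8361
row 1: Σ corner-gray over 4 cells = 1600  → 8.4164
row 2: Σ corner-gray over 4 cells = 1995  → 10.4942
row 3: Σ corner-gray over 4 cells = 2517  → 13.2400
row 4: Σ corner-gray over 4 cells = 2440  → 12.8350
row 5: Σ corner-gray over 4 cells = 2212  → 11.6356
row 6: Σ corner-gray over 4 cells = 2344  → 12.3300
row 7: Σ corner-gray over 4 cells = 1944  → 10.2259
Σ rows: total corner-gray = 17112  → 90.0131 mm³


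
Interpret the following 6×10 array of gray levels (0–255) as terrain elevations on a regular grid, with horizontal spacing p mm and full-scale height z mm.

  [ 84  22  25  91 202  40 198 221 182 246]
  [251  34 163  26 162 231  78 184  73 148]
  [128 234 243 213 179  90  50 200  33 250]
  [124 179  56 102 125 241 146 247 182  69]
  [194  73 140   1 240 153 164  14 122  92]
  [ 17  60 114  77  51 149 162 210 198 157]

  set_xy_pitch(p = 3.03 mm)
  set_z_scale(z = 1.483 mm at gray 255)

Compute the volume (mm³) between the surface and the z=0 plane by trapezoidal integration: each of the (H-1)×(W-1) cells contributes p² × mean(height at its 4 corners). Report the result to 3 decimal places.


327.461

height_mm = gray/255 × 1.483; cell vol = 3.03² × mean(4 corners)
unit = 3.03² × 1.483 / (4×255) = 0.0133483 mm³ per gray-sum
row 0: Σ corner-gray over 9 cells = 4593  → 61.3088
row 1: Σ corner-gray over 9 cells = 5163  → 68.9173
row 2: Σ corner-gray over 9 cells = 5611  → 74.8974
row 3: Σ corner-gray over 9 cells = 4849  → 64.7259
row 4: Σ corner-gray over 9 cells = 4316  → 57.6113
Σ rows: total corner-gray = 24532  → 327.4607 mm³


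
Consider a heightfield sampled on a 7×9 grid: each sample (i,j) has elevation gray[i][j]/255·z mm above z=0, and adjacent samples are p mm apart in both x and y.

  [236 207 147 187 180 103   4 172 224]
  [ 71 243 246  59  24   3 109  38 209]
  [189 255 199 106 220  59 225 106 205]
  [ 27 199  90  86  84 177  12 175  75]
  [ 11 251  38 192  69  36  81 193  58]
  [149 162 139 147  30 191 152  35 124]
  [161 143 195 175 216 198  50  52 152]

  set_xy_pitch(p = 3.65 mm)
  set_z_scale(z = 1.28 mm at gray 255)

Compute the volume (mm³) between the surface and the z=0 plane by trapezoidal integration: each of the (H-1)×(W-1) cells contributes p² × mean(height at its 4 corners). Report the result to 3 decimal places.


height_mm = gray/255 × 1.28; cell vol = 3.65² × mean(4 corners)
unit = 3.65² × 1.28 / (4×255) = 0.0167184 mm³ per gray-sum
row 0: Σ corner-gray over 8 cells = 4184  → 69.9499
row 1: Σ corner-gray over 8 cells = 4458  → 74.5308
row 2: Σ corner-gray over 8 cells = 4482  → 74.9320
row 3: Σ corner-gray over 8 cells = 3537  → 59.1331
row 4: Σ corner-gray over 8 cells = 3774  → 63.0954
row 5: Σ corner-gray over 8 cells = 4356  → 72.8255
Σ rows: total corner-gray = 24791  → 414.4666 mm³

414.467


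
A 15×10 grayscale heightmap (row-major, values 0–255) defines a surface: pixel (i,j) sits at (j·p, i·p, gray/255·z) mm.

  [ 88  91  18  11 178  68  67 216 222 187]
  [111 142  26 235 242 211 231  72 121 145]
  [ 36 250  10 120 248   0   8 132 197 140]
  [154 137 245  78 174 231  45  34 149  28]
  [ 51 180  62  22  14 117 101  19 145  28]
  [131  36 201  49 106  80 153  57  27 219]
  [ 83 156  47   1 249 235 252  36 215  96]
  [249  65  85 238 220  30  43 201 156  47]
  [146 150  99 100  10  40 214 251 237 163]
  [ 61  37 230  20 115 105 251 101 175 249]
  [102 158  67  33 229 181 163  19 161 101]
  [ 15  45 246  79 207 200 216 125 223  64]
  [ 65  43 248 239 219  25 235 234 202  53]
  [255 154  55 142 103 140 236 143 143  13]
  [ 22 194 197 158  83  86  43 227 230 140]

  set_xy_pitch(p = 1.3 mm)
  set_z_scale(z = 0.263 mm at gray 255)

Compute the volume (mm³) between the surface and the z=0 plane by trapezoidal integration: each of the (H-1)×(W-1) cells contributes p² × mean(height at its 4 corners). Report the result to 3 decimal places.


28.830

height_mm = gray/255 × 0.263; cell vol = 1.3² × mean(4 corners)
unit = 1.3² × 0.263 / (4×255) = 0.000435755 mm³ per gray-sum
row 0: Σ corner-gray over 9 cells = 4833  → 2.1060
row 1: Σ corner-gray over 9 cells = 4922  → 2.1448
row 2: Σ corner-gray over 9 cells = 4474  → 1.9496
row 3: Σ corner-gray over 9 cells = 3767  → 1.6415
row 4: Σ corner-gray over 9 cells = 3167  → 1.3800
row 5: Σ corner-gray over 9 cells = 4329  → 1.8864
row 6: Σ corner-gray over 9 cells = 4933  → 2.1496
row 7: Σ corner-gray over 9 cells = 4883  → 2.1278
row 8: Σ corner-gray over 9 cells = 4889  → 2.1304
row 9: Σ corner-gray over 9 cells = 4603  → 2.0058
row 10: Σ corner-gray over 9 cells = 4986  → 2.1727
row 11: Σ corner-gray over 9 cells = 5769  → 2.5139
row 12: Σ corner-gray over 9 cells = 5508  → 2.4001
row 13: Σ corner-gray over 9 cells = 5098  → 2.2215
Σ rows: total corner-gray = 66161  → 28.8300 mm³


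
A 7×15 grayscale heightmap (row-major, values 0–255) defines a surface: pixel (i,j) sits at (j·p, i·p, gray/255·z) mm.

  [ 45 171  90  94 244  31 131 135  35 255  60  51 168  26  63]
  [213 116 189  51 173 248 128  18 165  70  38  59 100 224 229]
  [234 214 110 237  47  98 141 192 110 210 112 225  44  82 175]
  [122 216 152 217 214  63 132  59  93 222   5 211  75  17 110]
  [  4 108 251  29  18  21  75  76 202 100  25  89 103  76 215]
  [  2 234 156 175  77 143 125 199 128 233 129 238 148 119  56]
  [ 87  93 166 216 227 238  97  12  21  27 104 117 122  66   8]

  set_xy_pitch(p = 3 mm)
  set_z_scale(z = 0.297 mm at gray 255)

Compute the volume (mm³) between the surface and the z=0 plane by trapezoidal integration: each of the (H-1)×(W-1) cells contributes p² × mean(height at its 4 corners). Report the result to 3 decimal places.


height_mm = gray/255 × 0.297; cell vol = 3² × mean(4 corners)
unit = 3² × 0.297 / (4×255) = 0.00262059 mm³ per gray-sum
row 0: Σ corner-gray over 14 cells = 6690  → 17.5317
row 1: Σ corner-gray over 14 cells = 7653  → 20.0554
row 2: Σ corner-gray over 14 cells = 7637  → 20.0134
row 3: Σ corner-gray over 14 cells = 6149  → 16.1140
row 4: Σ corner-gray over 14 cells = 6831  → 17.9012
row 5: Σ corner-gray over 14 cells = 7373  → 19.3216
Σ rows: total corner-gray = 42333  → 110.9374 mm³

110.937


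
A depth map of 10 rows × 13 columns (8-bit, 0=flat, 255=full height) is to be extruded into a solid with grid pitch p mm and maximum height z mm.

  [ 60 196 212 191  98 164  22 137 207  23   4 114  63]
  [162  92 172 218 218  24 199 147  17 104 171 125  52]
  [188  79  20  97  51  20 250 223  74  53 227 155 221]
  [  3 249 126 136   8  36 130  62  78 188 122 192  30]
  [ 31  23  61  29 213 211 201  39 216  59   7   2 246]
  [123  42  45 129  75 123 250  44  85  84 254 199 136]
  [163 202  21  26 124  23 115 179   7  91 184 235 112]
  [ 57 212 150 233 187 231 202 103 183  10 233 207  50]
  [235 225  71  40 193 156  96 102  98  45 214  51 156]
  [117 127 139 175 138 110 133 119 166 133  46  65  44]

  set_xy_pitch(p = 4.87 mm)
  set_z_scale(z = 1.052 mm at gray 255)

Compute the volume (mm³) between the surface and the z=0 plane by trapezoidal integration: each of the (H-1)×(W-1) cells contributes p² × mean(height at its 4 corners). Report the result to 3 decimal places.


height_mm = gray/255 × 1.052; cell vol = 4.87² × mean(4 corners)
unit = 4.87² × 1.052 / (4×255) = 0.024461 mm³ per gray-sum
row 0: Σ corner-gray over 12 cells = 6047  → 147.9154
row 1: Σ corner-gray over 12 cells = 6095  → 149.0895
row 2: Σ corner-gray over 12 cells = 5594  → 136.8346
row 3: Σ corner-gray over 12 cells = 5086  → 124.4084
row 4: Σ corner-gray over 12 cells = 5318  → 130.0834
row 5: Σ corner-gray over 12 cells = 5608  → 137.1771
row 6: Σ corner-gray over 12 cells = 6698  → 163.8395
row 7: Σ corner-gray over 12 cells = 6982  → 170.7864
row 8: Σ corner-gray over 12 cells = 5836  → 142.7542
Σ rows: total corner-gray = 53264  → 1302.8886 mm³

1302.889


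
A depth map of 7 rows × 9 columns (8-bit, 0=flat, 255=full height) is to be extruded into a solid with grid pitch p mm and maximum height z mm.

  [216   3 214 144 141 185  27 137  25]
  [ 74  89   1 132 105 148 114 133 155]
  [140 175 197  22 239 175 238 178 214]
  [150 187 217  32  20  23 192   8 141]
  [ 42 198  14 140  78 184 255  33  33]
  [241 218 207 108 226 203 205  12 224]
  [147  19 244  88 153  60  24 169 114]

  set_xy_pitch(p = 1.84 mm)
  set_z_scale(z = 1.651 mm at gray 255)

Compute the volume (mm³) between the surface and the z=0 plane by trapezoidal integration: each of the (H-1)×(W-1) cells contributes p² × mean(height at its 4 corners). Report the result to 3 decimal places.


height_mm = gray/255 × 1.651; cell vol = 1.84² × mean(4 corners)
unit = 1.84² × 1.651 / (4×255) = 0.00548003 mm³ per gray-sum
row 0: Σ corner-gray over 8 cells = 3616  → 19.8158
row 1: Σ corner-gray over 8 cells = 4475  → 24.5231
row 2: Σ corner-gray over 8 cells = 4451  → 24.3916
row 3: Σ corner-gray over 8 cells = 3528  → 19.3335
row 4: Σ corner-gray over 8 cells = 4702  → 25.7671
row 5: Σ corner-gray over 8 cells = 4598  → 25.1972
Σ rows: total corner-gray = 25370  → 139.0282 mm³

139.028


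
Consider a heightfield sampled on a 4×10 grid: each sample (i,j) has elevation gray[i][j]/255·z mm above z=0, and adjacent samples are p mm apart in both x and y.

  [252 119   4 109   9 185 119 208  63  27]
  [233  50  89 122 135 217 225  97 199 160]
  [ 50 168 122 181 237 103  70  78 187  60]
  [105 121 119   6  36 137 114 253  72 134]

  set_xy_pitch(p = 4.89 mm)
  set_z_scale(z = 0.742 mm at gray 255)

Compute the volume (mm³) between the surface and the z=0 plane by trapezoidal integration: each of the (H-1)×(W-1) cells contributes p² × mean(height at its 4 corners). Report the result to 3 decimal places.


height_mm = gray/255 × 0.742; cell vol = 4.89² × mean(4 corners)
unit = 4.89² × 0.742 / (4×255) = 0.0173949 mm³ per gray-sum
row 0: Σ corner-gray over 9 cells = 4572  → 79.5294
row 1: Σ corner-gray over 9 cells = 5063  → 88.0703
row 2: Σ corner-gray over 9 cells = 4357  → 75.7895
Σ rows: total corner-gray = 13992  → 243.3892 mm³

243.389


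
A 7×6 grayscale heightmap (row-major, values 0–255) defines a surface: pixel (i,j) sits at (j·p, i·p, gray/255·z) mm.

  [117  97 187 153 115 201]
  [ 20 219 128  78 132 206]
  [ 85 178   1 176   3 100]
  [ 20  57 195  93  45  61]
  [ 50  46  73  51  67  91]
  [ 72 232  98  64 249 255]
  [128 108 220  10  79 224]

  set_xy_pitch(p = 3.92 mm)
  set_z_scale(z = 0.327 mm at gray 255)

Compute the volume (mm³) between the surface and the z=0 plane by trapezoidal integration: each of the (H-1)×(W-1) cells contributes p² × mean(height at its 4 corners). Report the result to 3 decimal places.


height_mm = gray/255 × 0.327; cell vol = 3.92² × mean(4 corners)
unit = 3.92² × 0.327 / (4×255) = 0.00492629 mm³ per gray-sum
row 0: Σ corner-gray over 5 cells = 2762  → 13.6064
row 1: Σ corner-gray over 5 cells = 2241  → 11.0398
row 2: Σ corner-gray over 5 cells = 1762  → 8.6801
row 3: Σ corner-gray over 5 cells = 1476  → 7.2712
row 4: Σ corner-gray over 5 cells = 2228  → 10.9758
row 5: Σ corner-gray over 5 cells = 2799  → 13.7887
Σ rows: total corner-gray = 13268  → 65.3620 mm³

65.362


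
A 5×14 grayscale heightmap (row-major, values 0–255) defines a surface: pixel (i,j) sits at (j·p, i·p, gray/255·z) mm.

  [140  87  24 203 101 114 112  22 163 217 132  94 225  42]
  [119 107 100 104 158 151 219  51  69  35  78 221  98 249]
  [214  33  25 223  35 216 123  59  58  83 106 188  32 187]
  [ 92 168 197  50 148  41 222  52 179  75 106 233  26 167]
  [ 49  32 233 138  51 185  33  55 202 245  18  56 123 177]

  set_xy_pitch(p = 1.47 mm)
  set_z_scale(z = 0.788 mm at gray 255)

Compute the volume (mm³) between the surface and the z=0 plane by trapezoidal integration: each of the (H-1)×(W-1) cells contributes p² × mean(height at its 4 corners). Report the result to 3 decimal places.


40.850

height_mm = gray/255 × 0.788; cell vol = 1.47² × mean(4 corners)
unit = 1.47² × 0.788 / (4×255) = 0.0016694 mm³ per gray-sum
row 0: Σ corner-gray over 13 cells = 6320  → 10.5506
row 1: Σ corner-gray over 13 cells = 5913  → 9.8712
row 2: Σ corner-gray over 13 cells = 6016  → 10.0431
row 3: Σ corner-gray over 13 cells = 6221  → 10.3853
Σ rows: total corner-gray = 24470  → 40.8502 mm³


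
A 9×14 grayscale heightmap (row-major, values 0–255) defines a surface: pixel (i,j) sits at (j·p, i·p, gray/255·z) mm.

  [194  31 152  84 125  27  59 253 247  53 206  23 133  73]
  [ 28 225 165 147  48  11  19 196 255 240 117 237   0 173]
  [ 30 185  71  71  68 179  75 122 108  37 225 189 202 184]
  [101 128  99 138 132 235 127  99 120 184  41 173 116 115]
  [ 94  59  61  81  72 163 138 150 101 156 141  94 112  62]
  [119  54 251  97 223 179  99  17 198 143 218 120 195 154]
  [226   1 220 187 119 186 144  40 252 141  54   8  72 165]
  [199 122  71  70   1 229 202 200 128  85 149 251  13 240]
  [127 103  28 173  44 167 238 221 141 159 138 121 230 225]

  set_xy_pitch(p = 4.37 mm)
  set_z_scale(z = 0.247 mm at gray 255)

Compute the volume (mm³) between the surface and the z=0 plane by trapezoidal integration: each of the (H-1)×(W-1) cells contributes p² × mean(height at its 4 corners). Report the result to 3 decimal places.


250.252

height_mm = gray/255 × 0.247; cell vol = 4.37² × mean(4 corners)
unit = 4.37² × 0.247 / (4×255) = 0.00462445 mm³ per gray-sum
row 0: Σ corner-gray over 13 cells = 6574  → 30.4011
row 1: Σ corner-gray over 13 cells = 6799  → 31.4416
row 2: Σ corner-gray over 13 cells = 6678  → 30.8820
row 3: Σ corner-gray over 13 cells = 6212  → 28.7271
row 4: Σ corner-gray over 13 cells = 6673  → 30.8589
row 5: Σ corner-gray over 13 cells = 7100  → 32.8336
row 6: Σ corner-gray over 13 cells = 6720  → 31.0763
row 7: Σ corner-gray over 13 cells = 7359  → 34.0313
Σ rows: total corner-gray = 54115  → 250.2519 mm³


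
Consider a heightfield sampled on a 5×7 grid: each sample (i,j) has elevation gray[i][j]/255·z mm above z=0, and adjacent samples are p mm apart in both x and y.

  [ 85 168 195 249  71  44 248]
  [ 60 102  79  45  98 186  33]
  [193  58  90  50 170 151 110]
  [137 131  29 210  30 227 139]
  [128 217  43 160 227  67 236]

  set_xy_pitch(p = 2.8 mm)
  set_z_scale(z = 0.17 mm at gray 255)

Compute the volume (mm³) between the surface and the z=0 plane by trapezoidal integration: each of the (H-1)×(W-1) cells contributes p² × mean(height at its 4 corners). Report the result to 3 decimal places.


15.088

height_mm = gray/255 × 0.17; cell vol = 2.8² × mean(4 corners)
unit = 2.8² × 0.17 / (4×255) = 0.00130667 mm³ per gray-sum
row 0: Σ corner-gray over 6 cells = 2900  → 3.7893
row 1: Σ corner-gray over 6 cells = 2454  → 3.2066
row 2: Σ corner-gray over 6 cells = 2871  → 3.7514
row 3: Σ corner-gray over 6 cells = 3322  → 4.3407
Σ rows: total corner-gray = 11547  → 15.0881 mm³


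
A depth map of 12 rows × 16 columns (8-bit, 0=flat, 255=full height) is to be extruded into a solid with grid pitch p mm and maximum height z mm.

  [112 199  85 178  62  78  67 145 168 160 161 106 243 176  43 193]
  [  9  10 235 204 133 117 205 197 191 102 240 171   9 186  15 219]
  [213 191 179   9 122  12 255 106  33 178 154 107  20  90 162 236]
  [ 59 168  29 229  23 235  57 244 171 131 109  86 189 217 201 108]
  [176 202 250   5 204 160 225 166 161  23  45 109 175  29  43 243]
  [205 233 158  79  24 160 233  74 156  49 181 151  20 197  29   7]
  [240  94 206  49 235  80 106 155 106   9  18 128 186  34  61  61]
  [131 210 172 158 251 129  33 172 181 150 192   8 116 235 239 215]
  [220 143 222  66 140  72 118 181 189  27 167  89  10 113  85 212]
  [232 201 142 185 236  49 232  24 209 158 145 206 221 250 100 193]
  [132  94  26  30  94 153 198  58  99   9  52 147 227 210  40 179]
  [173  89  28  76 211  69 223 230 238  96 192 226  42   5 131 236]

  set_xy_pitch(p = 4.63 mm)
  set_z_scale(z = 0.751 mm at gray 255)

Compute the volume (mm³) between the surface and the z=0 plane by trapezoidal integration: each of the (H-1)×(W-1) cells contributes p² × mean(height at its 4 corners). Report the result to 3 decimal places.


1393.994

height_mm = gray/255 × 0.751; cell vol = 4.63² × mean(4 corners)
unit = 4.63² × 0.751 / (4×255) = 0.0157834 mm³ per gray-sum
row 0: Σ corner-gray over 15 cells = 8305  → 131.0815
row 1: Σ corner-gray over 15 cells = 7943  → 125.3679
row 2: Σ corner-gray over 15 cells = 8030  → 126.7410
row 3: Σ corner-gray over 15 cells = 8358  → 131.9180
row 4: Σ corner-gray over 15 cells = 7713  → 121.7377
row 5: Σ corner-gray over 15 cells = 6935  → 109.4582
row 6: Σ corner-gray over 15 cells = 8073  → 127.4197
row 7: Σ corner-gray over 15 cells = 8514  → 134.3802
row 8: Σ corner-gray over 15 cells = 8817  → 139.1626
row 9: Σ corner-gray over 15 cells = 8326  → 131.4129
row 10: Σ corner-gray over 15 cells = 7306  → 115.3138
Σ rows: total corner-gray = 88320  → 1393.9937 mm³


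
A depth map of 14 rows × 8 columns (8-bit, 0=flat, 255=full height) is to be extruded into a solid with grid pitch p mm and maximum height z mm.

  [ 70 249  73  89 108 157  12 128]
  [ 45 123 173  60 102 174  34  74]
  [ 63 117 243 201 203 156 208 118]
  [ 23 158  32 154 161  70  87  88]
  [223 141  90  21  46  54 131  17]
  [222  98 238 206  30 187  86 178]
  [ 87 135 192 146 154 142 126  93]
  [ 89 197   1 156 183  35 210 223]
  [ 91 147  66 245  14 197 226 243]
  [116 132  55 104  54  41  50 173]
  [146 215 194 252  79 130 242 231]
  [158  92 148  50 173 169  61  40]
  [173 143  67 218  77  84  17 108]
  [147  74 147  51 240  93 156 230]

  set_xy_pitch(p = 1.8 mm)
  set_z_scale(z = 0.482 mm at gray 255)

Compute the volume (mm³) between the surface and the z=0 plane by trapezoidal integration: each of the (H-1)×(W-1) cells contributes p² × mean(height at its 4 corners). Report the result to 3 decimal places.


height_mm = gray/255 × 0.482; cell vol = 1.8² × mean(4 corners)
unit = 1.8² × 0.482 / (4×255) = 0.00153106 mm³ per gray-sum
row 0: Σ corner-gray over 7 cells = 3025  → 4.6315
row 1: Σ corner-gray over 7 cells = 3888  → 5.9528
row 2: Σ corner-gray over 7 cells = 3872  → 5.9283
row 3: Σ corner-gray over 7 cells = 2641  → 4.0435
row 4: Σ corner-gray over 7 cells = 3296  → 5.0464
row 5: Σ corner-gray over 7 cells = 4060  → 6.2161
row 6: Σ corner-gray over 7 cells = 3846  → 5.8885
row 7: Σ corner-gray over 7 cells = 4000  → 6.1242
row 8: Σ corner-gray over 7 cells = 3285  → 5.0295
row 9: Σ corner-gray over 7 cells = 3762  → 5.7598
row 10: Σ corner-gray over 7 cells = 4185  → 6.4075
row 11: Σ corner-gray over 7 cells = 3077  → 4.7111
row 12: Σ corner-gray over 7 cells = 3392  → 5.1934
Σ rows: total corner-gray = 46329  → 70.9324 mm³

70.932


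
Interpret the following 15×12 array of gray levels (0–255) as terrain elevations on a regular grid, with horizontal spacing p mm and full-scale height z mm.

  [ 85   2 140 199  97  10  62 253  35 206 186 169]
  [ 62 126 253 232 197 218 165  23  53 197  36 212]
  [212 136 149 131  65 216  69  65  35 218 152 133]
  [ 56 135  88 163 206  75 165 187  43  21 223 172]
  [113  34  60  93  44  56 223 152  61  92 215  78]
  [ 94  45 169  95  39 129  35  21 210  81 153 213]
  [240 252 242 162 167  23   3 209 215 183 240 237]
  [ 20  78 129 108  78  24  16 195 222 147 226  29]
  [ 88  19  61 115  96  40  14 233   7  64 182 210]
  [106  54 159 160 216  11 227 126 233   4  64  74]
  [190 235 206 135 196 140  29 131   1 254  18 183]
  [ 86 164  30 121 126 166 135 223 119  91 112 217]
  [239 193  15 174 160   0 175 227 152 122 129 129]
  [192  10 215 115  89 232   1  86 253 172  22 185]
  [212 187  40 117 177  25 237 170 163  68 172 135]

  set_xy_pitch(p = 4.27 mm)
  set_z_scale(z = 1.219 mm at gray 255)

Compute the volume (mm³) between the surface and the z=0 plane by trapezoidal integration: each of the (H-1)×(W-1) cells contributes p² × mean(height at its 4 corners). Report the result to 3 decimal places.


1702.700

height_mm = gray/255 × 1.219; cell vol = 4.27² × mean(4 corners)
unit = 4.27² × 1.219 / (4×255) = 0.0217901 mm³ per gray-sum
row 0: Σ corner-gray over 11 cells = 5908  → 128.7359
row 1: Σ corner-gray over 11 cells = 6091  → 132.7235
row 2: Σ corner-gray over 11 cells = 5657  → 123.2666
row 3: Σ corner-gray over 11 cells = 5091  → 110.9334
row 4: Σ corner-gray over 11 cells = 4512  → 98.3169
row 5: Σ corner-gray over 11 cells = 6130  → 133.5733
row 6: Σ corner-gray over 11 cells = 6364  → 138.6722
row 7: Σ corner-gray over 11 cells = 4455  → 97.0749
row 8: Σ corner-gray over 11 cells = 4648  → 101.2804
row 9: Σ corner-gray over 11 cells = 5751  → 125.3149
row 10: Σ corner-gray over 11 cells = 5940  → 129.4332
row 11: Σ corner-gray over 11 cells = 5939  → 129.4114
row 12: Σ corner-gray over 11 cells = 5829  → 127.0145
row 13: Σ corner-gray over 11 cells = 5826  → 126.9491
Σ rows: total corner-gray = 78141  → 1702.7004 mm³


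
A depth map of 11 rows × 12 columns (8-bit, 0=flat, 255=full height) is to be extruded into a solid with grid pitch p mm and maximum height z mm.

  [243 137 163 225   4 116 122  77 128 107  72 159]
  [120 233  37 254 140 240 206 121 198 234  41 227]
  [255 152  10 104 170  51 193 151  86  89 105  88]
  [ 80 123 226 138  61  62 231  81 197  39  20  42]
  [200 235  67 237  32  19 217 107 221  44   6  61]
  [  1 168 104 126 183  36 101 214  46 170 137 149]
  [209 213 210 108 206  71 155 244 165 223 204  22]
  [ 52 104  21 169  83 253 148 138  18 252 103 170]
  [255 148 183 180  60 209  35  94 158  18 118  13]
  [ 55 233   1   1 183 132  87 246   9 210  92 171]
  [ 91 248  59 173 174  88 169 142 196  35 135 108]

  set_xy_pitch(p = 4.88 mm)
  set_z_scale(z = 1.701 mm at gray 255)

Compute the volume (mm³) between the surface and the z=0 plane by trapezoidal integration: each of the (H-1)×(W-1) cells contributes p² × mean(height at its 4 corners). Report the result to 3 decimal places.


2298.369

height_mm = gray/255 × 1.701; cell vol = 4.88² × mean(4 corners)
unit = 4.88² × 1.701 / (4×255) = 0.039714 mm³ per gray-sum
row 0: Σ corner-gray over 11 cells = 6459  → 256.5128
row 1: Σ corner-gray over 11 cells = 6320  → 250.9926
row 2: Σ corner-gray over 11 cells = 5043  → 200.2778
row 3: Σ corner-gray over 11 cells = 5109  → 202.8989
row 4: Σ corner-gray over 11 cells = 5351  → 212.5097
row 5: Σ corner-gray over 11 cells = 6549  → 260.0871
row 6: Σ corner-gray over 11 cells = 6629  → 263.2642
row 7: Σ corner-gray over 11 cells = 5474  → 217.3945
row 8: Σ corner-gray over 11 cells = 5288  → 210.0077
row 9: Σ corner-gray over 11 cells = 5651  → 224.4239
Σ rows: total corner-gray = 57873  → 2298.3691 mm³


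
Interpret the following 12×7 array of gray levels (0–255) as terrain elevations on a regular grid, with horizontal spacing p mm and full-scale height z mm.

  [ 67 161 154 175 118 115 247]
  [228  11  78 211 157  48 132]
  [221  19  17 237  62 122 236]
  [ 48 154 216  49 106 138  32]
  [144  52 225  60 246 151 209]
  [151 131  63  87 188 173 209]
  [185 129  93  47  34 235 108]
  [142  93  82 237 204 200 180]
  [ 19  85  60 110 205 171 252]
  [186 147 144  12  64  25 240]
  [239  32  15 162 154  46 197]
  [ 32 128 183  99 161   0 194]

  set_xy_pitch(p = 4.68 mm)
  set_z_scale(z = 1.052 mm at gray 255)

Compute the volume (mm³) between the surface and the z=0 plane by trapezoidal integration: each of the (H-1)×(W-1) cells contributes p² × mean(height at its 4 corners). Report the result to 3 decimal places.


745.274

height_mm = gray/255 × 1.052; cell vol = 4.68² × mean(4 corners)
unit = 4.68² × 1.052 / (4×255) = 0.0225895 mm³ per gray-sum
row 0: Σ corner-gray over 6 cells = 3130  → 70.7052
row 1: Σ corner-gray over 6 cells = 2741  → 61.9179
row 2: Σ corner-gray over 6 cells = 2777  → 62.7311
row 3: Σ corner-gray over 6 cells = 3227  → 72.8964
row 4: Σ corner-gray over 6 cells = 3465  → 78.2727
row 5: Σ corner-gray over 6 cells = 3013  → 68.0623
row 6: Σ corner-gray over 6 cells = 3323  → 75.0650
row 7: Σ corner-gray over 6 cells = 3487  → 78.7697
row 8: Σ corner-gray over 6 cells = 2743  → 61.9631
row 9: Σ corner-gray over 6 cells = 2464  → 55.6606
row 10: Σ corner-gray over 6 cells = 2622  → 59.2298
Σ rows: total corner-gray = 32992  → 745.2739 mm³
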